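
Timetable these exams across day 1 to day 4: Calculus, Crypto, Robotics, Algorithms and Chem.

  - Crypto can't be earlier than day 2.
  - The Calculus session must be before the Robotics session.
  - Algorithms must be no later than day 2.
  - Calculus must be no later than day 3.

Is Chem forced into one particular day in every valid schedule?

No

Chem can be day 1 (e.g. Crypto in day 2, Robotics in day 2, Calculus in day 1, Algorithms in day 1, Chem in day 1) or day 2 (e.g. Crypto -> day 2; Chem -> day 2; Algorithms -> day 1; Robotics -> day 2; Calculus -> day 1).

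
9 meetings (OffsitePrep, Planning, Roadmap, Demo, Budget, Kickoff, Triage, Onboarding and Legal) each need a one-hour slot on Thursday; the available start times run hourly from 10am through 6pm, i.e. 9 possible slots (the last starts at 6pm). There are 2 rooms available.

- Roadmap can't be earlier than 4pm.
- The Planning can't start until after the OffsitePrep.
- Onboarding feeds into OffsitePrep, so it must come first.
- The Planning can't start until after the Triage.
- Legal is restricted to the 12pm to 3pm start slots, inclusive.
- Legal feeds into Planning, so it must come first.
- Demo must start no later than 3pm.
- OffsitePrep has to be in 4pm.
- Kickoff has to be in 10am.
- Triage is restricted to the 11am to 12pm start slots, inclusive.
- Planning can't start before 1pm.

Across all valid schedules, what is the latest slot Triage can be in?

Triage is available from 11am; Triage's own window allows nothing later than 12pm.
Triage at 12pm is achievable: Demo in 10am, Planning in 5pm, OffsitePrep in 4pm, Budget in 11am, Onboarding in 11am, Legal in 12pm, Roadmap in 4pm, Kickoff in 10am, Triage in 12pm.

12pm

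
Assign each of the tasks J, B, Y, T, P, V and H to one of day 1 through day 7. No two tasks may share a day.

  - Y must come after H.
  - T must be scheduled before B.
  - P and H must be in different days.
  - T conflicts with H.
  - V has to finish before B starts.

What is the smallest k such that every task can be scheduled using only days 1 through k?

The precedence chain requires at least 2 distinct days.
With at most 1 per day and 7 tasks, at least 7 days are needed.
7 works (last occupied day: day 7): for example P in day 7; V in day 2; Y in day 5; T in day 1; J in day 6; B in day 3; H in day 4.

7 days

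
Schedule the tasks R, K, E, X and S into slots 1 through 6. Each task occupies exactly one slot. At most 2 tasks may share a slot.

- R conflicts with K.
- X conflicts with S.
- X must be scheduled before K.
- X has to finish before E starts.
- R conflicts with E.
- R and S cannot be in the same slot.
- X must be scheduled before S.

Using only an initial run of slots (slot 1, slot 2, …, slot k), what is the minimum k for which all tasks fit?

The precedence chain requires at least 2 distinct slots.
With at most 2 per slot and 5 tasks, at least 3 slots are needed.
3 works (last occupied slot: 3): for example E -> 2; R -> 1; S -> 3; K -> 2; X -> 1.

3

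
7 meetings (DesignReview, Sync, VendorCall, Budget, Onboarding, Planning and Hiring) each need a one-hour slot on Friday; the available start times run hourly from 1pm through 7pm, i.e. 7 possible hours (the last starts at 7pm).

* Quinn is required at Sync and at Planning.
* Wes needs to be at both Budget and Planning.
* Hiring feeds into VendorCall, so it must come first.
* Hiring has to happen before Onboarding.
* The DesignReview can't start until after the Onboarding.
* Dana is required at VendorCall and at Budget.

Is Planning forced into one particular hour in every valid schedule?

Planning can be 1pm (e.g. Hiring=1pm; Budget=3pm; Sync=2pm; Planning=1pm; DesignReview=3pm; VendorCall=2pm; Onboarding=2pm) or 2pm (e.g. Budget in 1pm; VendorCall in 2pm; Onboarding in 2pm; Sync in 1pm; Planning in 2pm; Hiring in 1pm; DesignReview in 3pm).

No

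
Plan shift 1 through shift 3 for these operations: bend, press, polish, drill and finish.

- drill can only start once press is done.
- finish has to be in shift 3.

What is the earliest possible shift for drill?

Precedence pushes drill to at least shift 2.
drill at shift 2 is achievable: drill=shift 2; polish=shift 1; press=shift 1; finish=shift 3; bend=shift 1.

shift 2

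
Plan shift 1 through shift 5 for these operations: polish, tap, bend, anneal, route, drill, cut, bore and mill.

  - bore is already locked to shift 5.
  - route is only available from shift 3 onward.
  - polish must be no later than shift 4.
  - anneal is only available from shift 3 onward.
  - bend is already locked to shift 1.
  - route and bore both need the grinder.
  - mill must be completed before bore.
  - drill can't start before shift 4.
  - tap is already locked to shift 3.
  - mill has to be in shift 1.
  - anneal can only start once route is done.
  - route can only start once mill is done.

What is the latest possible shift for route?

Route is available from shift 3; downstream work caps route at shift 4.
route at shift 4 is achievable: polish=shift 1; bore=shift 5; bend=shift 1; route=shift 4; cut=shift 1; anneal=shift 5; mill=shift 1; tap=shift 3; drill=shift 4.

shift 4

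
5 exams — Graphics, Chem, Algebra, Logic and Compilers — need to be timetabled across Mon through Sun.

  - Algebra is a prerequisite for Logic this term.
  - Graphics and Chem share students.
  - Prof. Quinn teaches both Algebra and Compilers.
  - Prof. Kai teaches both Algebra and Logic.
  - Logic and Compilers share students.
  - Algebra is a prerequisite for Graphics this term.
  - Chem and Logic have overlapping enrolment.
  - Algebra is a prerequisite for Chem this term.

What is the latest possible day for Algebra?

Downstream work caps Algebra at Sat.
Algebra at Fri is achievable: Algebra in Fri; Compilers in Mon; Graphics in Sat; Logic in Sat; Chem in Sun.
Nothing later works — the conflict constraints rule out every day after Fri.

Fri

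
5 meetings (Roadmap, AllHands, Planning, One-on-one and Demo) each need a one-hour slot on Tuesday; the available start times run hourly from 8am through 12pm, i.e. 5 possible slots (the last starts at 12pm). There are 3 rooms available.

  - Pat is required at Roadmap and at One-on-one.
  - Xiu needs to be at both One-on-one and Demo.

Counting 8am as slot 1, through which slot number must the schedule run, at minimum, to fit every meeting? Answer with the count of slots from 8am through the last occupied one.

2 slots

With at most 3 per slot and 5 meetings, at least 2 slots are needed.
2 works (last occupied slot: 9am): for example Demo=8am, One-on-one=9am, Planning=9am, AllHands=8am, Roadmap=8am.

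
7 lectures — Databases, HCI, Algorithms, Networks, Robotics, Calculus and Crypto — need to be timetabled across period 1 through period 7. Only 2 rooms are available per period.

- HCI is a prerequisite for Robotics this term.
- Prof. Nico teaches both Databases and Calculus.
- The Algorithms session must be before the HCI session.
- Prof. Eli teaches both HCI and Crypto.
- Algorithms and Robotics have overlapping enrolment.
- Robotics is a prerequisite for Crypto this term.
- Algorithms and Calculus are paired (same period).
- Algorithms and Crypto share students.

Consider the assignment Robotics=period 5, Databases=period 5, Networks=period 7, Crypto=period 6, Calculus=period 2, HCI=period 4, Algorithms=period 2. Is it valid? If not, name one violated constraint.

Valid

Prof. Eli teaches both HCI and Crypto — holds.
Algorithms and Calculus are paired (same period) — holds.
Only 2 rooms are available per period — holds.
The Algorithms session must be before the HCI session — holds.
Robotics is a prerequisite for Crypto this term — holds.
Algorithms and Robotics have overlapping enrolment — holds.
Prof. Nico teaches both Databases and Calculus — holds.
Algorithms and Crypto share students — holds.
HCI is a prerequisite for Robotics this term — holds.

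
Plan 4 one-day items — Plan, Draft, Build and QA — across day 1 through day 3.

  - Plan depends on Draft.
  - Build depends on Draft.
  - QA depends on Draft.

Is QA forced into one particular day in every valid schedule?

No

QA can be day 2 (e.g. Draft=day 1, Build=day 2, QA=day 2, Plan=day 2) or day 3 (e.g. Plan -> day 2; Build -> day 2; Draft -> day 1; QA -> day 3).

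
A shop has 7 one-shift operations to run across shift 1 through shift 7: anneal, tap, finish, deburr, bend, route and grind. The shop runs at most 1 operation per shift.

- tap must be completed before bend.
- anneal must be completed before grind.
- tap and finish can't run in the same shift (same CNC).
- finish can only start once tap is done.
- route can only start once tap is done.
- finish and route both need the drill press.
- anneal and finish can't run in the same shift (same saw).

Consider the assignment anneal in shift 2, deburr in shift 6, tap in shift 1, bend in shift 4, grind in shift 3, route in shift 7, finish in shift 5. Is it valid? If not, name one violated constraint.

anneal must be completed before grind — holds.
anneal and finish can't run in the same shift (same saw) — holds.
tap must be completed before bend — holds.
The shop runs at most 1 operation per shift — holds.
finish and route both need the drill press — holds.
tap and finish can't run in the same shift (same CNC) — holds.
finish can only start once tap is done — holds.
route can only start once tap is done — holds.

Valid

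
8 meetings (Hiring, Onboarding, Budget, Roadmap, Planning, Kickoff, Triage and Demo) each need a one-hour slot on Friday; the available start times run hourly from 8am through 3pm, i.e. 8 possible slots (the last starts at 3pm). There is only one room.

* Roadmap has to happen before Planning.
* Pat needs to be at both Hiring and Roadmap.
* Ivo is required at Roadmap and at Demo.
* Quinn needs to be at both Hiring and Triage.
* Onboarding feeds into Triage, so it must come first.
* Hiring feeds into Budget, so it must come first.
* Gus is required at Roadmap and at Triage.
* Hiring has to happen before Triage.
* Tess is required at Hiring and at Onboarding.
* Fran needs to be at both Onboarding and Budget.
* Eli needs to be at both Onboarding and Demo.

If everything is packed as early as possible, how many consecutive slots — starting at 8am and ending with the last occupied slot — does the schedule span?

8

The precedence chain requires at least 2 distinct slots.
With at most 1 per slot and 8 meetings, at least 8 slots are needed.
8 works (last occupied slot: 3pm): for example Hiring=8am, Demo=3pm, Roadmap=12pm, Planning=1pm, Triage=10am, Budget=11am, Onboarding=9am, Kickoff=2pm.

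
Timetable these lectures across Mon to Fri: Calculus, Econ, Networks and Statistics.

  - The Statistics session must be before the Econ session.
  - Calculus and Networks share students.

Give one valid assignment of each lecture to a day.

Statistics=Mon, Calculus=Mon, Networks=Tue, Econ=Tue

Checking: Statistics(Mon) before Econ(Tue); Calculus(Mon) != Networks(Tue).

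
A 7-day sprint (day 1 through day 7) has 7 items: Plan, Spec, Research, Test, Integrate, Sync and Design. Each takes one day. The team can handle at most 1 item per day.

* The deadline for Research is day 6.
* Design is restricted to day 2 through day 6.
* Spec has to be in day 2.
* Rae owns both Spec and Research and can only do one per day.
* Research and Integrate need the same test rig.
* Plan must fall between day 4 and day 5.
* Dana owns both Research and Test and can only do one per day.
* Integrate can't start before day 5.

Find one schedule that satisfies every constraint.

Plan=day 4, Integrate=day 5, Research=day 1, Design=day 3, Test=day 6, Spec=day 2, Sync=day 7

Checking: Research(day 1) != Test(day 6); Spec(day 2) != Research(day 1); Research(day 1) != Integrate(day 5); Plan=day 4 in [day 4,day 5]; Research=day 1 in [day 1,day 6]; Design=day 3 in [day 2,day 6]; Spec=day 2 in [day 2,day 2]; Integrate=day 5 in [day 5,day 7]; max 1 per day (cap 1).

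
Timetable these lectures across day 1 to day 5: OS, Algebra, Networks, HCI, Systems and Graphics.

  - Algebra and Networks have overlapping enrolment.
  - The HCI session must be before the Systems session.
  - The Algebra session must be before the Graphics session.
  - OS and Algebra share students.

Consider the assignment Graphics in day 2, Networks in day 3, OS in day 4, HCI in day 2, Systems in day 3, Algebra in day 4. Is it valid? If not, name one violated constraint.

The HCI session must be before the Systems session — holds.
The Algebra session must be before the Graphics session — violated.
OS and Algebra share students — violated.
Algebra and Networks have overlapping enrolment — holds.

No — it violates: OS and Algebra share students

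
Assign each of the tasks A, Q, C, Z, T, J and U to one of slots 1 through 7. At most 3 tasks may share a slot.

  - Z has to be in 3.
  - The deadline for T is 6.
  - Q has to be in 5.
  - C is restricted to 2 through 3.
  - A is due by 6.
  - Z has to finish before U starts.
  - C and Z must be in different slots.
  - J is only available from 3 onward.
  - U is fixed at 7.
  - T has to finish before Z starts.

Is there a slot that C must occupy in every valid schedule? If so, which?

2

C's window is 2–3.
Z is fixed at 3, and C can't share a slot with Z.
So C must be 2.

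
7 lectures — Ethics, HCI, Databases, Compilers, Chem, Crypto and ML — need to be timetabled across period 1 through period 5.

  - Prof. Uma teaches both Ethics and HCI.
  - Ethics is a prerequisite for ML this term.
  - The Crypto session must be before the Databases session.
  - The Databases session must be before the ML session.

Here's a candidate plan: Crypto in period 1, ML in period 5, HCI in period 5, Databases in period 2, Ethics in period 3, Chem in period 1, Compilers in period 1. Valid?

Valid

Prof. Uma teaches both Ethics and HCI — holds.
The Databases session must be before the ML session — holds.
The Crypto session must be before the Databases session — holds.
Ethics is a prerequisite for ML this term — holds.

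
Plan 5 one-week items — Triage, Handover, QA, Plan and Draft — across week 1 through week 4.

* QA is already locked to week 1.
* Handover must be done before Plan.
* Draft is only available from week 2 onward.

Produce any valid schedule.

Triage=week 1; Handover=week 1; Draft=week 2; Plan=week 2; QA=week 1

Checking: Handover(week 1) before Plan(week 2); Draft=week 2 in [week 2,week 4]; QA=week 1 in [week 1,week 1].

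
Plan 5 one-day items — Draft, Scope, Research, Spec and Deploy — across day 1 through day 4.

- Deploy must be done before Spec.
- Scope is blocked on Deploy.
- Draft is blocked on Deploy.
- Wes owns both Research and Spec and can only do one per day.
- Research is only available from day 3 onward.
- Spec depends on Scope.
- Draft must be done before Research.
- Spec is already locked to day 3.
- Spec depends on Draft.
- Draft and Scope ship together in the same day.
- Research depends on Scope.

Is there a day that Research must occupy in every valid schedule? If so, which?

Research's window is day 3–day 4.
Spec is fixed at day 3, and Research can't share a day with Spec.
So Research must be day 4.

day 4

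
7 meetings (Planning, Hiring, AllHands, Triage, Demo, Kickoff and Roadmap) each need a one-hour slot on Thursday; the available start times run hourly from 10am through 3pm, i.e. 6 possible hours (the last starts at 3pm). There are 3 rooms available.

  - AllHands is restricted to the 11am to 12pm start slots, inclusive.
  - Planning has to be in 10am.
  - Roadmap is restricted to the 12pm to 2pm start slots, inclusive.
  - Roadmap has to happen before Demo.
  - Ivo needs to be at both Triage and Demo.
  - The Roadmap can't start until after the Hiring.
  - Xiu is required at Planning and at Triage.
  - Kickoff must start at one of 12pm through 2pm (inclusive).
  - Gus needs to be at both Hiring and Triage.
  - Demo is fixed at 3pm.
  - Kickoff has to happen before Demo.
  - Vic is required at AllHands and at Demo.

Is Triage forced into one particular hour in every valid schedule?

No

Triage can be 11am (e.g. Kickoff in 12pm; Triage in 11am; Demo in 3pm; Planning in 10am; Roadmap in 12pm; Hiring in 10am; AllHands in 11am) or 12pm (e.g. Demo=3pm, Planning=10am, Triage=12pm, Roadmap=12pm, Kickoff=12pm, AllHands=11am, Hiring=10am).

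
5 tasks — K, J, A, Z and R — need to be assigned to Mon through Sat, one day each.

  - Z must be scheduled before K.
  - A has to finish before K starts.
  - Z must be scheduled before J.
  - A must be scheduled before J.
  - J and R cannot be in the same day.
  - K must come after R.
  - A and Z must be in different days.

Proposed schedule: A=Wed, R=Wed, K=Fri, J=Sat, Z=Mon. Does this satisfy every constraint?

Yes, all constraints hold

Z must be scheduled before K — holds.
A has to finish before K starts — holds.
J and R cannot be in the same day — holds.
A must be scheduled before J — holds.
Z must be scheduled before J — holds.
K must come after R — holds.
A and Z must be in different days — holds.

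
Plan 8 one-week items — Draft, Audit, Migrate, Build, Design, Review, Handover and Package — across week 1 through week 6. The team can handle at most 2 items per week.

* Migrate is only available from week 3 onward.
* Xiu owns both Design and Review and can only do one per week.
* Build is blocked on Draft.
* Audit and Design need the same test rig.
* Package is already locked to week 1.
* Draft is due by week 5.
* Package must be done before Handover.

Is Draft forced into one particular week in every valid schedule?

No

Draft can be week 1 (e.g. Review -> week 5; Audit -> week 3; Build -> week 2; Migrate -> week 3; Handover -> week 2; Package -> week 1; Draft -> week 1; Design -> week 4) or week 2 (e.g. Handover=week 2; Package=week 1; Build=week 3; Review=week 5; Audit=week 1; Design=week 4; Migrate=week 3; Draft=week 2).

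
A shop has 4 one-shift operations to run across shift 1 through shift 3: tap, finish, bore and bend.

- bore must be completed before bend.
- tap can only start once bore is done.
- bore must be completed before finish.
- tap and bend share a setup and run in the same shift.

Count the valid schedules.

5

Splitting on tap: it can be shift 2 (2), shift 3 (3). Listing each branch's schedules as (finish, bore, bend) by shift number:
tap=shift 2: (2,1,2) (3,1,2) — 2.
tap=shift 3: (2,1,3) (3,1,3) (3,2,3) — 3.
Summing: 2 + 3 = 5.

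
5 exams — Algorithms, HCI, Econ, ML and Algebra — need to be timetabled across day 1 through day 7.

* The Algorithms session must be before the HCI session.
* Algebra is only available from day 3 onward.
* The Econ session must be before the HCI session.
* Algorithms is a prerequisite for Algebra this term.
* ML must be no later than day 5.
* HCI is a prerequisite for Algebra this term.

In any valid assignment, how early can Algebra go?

day 3

Algebra is available from day 3.
Algebra at day 3 is achievable: Algorithms in day 1; Algebra in day 3; Econ in day 1; HCI in day 2; ML in day 1.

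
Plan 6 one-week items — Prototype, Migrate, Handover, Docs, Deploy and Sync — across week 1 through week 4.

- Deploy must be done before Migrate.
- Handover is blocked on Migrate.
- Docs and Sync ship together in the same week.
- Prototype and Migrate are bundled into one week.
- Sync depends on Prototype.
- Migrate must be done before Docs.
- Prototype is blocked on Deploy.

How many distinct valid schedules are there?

6

Splitting on Prototype: it can be week 2 (4), week 3 (2). Listing each branch's schedules as (Migrate, Handover, Docs, Deploy, Sync) by week number:
Prototype=week 2: (2,3,3,1,3) (2,3,4,1,4) (2,4,3,1,3) (2,4,4,1,4) — 4.
Prototype=week 3: (3,4,4,1,4) (3,4,4,2,4) — 2.
Summing: 4 + 2 = 6.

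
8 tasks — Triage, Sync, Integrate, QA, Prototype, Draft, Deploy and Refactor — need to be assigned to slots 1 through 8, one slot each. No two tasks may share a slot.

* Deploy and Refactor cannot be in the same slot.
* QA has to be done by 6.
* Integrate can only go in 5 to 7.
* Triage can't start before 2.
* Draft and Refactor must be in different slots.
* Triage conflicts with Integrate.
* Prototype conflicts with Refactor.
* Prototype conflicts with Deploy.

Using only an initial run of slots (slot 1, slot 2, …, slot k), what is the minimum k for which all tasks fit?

8 slots

With at most 1 per slot and 8 tasks, at least 8 slots are needed.
Integrate can't be placed before 5, so the schedule must run through at least slot 5.
8 works (last occupied slot: 8): for example Draft=6, Refactor=8, Sync=3, QA=1, Deploy=7, Integrate=5, Prototype=4, Triage=2.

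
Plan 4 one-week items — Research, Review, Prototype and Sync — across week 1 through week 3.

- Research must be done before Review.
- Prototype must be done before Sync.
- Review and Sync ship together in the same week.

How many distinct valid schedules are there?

Splitting on Research: it can be week 1 (3), week 2 (2). Listing each branch's schedules as (Review, Prototype, Sync) by week number:
Research=week 1: (2,1,2) (3,1,3) (3,2,3) — 3.
Research=week 2: (3,1,3) (3,2,3) — 2.
Summing: 3 + 2 = 5.

5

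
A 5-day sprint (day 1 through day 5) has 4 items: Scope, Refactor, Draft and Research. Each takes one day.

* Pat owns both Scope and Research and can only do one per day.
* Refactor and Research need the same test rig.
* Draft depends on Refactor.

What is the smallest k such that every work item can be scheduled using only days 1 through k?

2

The precedence chain requires at least 2 distinct days.
2 works (last occupied day: day 2): for example Draft=day 2; Scope=day 1; Refactor=day 1; Research=day 2.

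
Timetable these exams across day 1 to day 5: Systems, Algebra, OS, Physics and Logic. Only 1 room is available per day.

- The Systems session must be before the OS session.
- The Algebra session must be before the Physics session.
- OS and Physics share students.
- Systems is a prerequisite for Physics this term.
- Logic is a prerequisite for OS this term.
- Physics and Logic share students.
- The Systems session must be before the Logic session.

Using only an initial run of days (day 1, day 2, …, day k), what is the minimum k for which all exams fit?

The precedence chain requires at least 3 distinct days.
With at most 1 per day and 5 exams, at least 5 days are needed.
5 works (last occupied day: day 5): for example Logic in day 2; Algebra in day 4; Physics in day 5; Systems in day 1; OS in day 3.

5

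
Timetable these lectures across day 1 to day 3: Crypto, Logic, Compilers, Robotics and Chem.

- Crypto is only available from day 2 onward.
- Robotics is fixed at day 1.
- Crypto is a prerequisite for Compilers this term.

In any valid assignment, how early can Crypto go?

day 2

Crypto is available from day 2; downstream work caps Crypto at day 2.
Crypto at day 2 is achievable: Compilers -> day 3, Robotics -> day 1, Crypto -> day 2, Logic -> day 1, Chem -> day 1.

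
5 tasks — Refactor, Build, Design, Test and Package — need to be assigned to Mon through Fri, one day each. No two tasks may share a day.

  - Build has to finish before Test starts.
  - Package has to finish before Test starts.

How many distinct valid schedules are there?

40

Splitting on Refactor: it can be Mon (8), Tue (8), Wed (8), Thu (8), Fri (8). Listing each branch's schedules as (Build, Design, Test, Package):
Refactor=Mon: (Tue,Wed,Fri,Thu) (Tue,Thu,Fri,Wed) (Tue,Fri,Thu,Wed) (Wed,Tue,Fri,Thu) (Wed,Thu,Fri,Tue) (Wed,Fri,Thu,Tue) (Thu,Tue,Fri,Wed) (Thu,Wed,Fri,Tue) — 8.
Refactor=Tue: (Mon,Wed,Fri,Thu) (Mon,Thu,Fri,Wed) (Mon,Fri,Thu,Wed) (Wed,Mon,Fri,Thu) (Wed,Thu,Fri,Mon) (Wed,Fri,Thu,Mon) (Thu,Mon,Fri,Wed) (Thu,Wed,Fri,Mon) — 8.
Refactor=Wed: (Mon,Tue,Fri,Thu) (Mon,Thu,Fri,Tue) (Mon,Fri,Thu,Tue) (Tue,Mon,Fri,Thu) (Tue,Thu,Fri,Mon) (Tue,Fri,Thu,Mon) (Thu,Mon,Fri,Tue) (Thu,Tue,Fri,Mon) — 8.
Refactor=Thu: (Mon,Tue,Fri,Wed) (Mon,Wed,Fri,Tue) (Mon,Fri,Wed,Tue) (Tue,Mon,Fri,Wed) (Tue,Wed,Fri,Mon) (Tue,Fri,Wed,Mon) (Wed,Mon,Fri,Tue) (Wed,Tue,Fri,Mon) — 8.
Refactor=Fri: (Mon,Tue,Thu,Wed) (Mon,Wed,Thu,Tue) (Mon,Thu,Wed,Tue) (Tue,Mon,Thu,Wed) (Tue,Wed,Thu,Mon) (Tue,Thu,Wed,Mon) (Wed,Mon,Thu,Tue) (Wed,Tue,Thu,Mon) — 8.
Summing: 8 + 8 + 8 + 8 + 8 = 40.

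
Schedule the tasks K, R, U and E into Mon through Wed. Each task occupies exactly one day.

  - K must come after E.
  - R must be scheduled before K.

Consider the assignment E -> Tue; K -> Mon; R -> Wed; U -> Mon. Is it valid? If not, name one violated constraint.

K must come after E — violated.
R must be scheduled before K — violated.

Invalid. R must be scheduled before K.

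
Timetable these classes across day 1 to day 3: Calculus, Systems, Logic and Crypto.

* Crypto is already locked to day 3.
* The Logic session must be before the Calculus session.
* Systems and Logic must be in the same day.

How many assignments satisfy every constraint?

Enumerating: Crypto=day 3, Calculus=day 2, Logic=day 1, Systems=day 1 | Crypto=day 3; Systems=day 1; Calculus=day 3; Logic=day 1 | Logic=day 2; Crypto=day 3; Systems=day 2; Calculus=day 3.

3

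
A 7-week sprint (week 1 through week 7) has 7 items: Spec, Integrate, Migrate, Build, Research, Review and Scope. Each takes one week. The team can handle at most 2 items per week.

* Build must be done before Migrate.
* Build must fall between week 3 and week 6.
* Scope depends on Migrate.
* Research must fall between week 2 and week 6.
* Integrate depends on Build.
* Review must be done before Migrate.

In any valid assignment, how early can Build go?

week 3

Build is available from week 3; Build's own window allows nothing later than week 6; downstream work caps Build at week 5.
Build at week 3 is achievable: Integrate -> week 4, Research -> week 2, Build -> week 3, Migrate -> week 4, Scope -> week 5, Review -> week 1, Spec -> week 1.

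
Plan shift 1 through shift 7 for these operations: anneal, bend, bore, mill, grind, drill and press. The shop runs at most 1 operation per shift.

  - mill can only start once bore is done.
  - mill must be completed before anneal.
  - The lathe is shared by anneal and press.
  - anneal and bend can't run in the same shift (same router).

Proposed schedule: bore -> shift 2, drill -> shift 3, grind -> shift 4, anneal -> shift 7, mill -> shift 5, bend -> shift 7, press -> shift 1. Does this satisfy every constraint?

No. anneal and bend can't run in the same shift (same router) is not satisfied.

anneal and bend can't run in the same shift (same router) — violated.
The lathe is shared by anneal and press — holds.
mill must be completed before anneal — holds.
The shop runs at most 1 operation per shift — violated.
mill can only start once bore is done — holds.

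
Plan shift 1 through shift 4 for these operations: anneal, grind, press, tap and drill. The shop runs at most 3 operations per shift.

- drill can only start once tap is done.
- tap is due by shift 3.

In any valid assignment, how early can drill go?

Precedence pushes drill to at least shift 2.
drill at shift 2 is achievable: press=shift 2, drill=shift 2, tap=shift 1, anneal=shift 1, grind=shift 1.

shift 2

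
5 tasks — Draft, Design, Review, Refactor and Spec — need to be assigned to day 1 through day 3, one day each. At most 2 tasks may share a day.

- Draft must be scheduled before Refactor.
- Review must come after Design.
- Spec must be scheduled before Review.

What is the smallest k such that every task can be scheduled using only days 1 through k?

The precedence chain requires at least 2 distinct days.
With at most 2 per day and 5 tasks, at least 3 days are needed.
3 works (last occupied day: day 3): for example Review=day 2; Design=day 1; Draft=day 2; Refactor=day 3; Spec=day 1.

3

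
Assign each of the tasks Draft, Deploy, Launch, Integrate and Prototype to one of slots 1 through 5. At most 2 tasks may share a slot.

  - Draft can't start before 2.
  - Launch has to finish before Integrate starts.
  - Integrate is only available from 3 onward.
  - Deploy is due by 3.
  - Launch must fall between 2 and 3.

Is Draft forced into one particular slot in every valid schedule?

Draft can be 2 (e.g. Deploy -> 1, Prototype -> 1, Draft -> 2, Launch -> 2, Integrate -> 3) or 3 (e.g. Launch=2; Draft=3; Integrate=3; Prototype=1; Deploy=1).

No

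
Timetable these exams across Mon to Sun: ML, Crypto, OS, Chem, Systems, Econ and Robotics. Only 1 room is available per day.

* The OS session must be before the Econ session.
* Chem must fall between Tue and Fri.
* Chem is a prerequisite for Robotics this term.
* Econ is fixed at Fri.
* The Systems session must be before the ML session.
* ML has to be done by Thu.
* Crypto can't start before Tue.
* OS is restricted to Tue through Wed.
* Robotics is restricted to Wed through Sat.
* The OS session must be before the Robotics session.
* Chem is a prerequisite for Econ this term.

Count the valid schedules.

Enumerating: OS=Tue; Systems=Mon; ML=Thu; Crypto=Sun; Robotics=Sat; Econ=Fri; Chem=Wed | OS -> Tue, Systems -> Mon, Crypto -> Sun, Chem -> Thu, Econ -> Fri, ML -> Wed, Robotics -> Sat | OS -> Wed; Robotics -> Sat; ML -> Thu; Systems -> Mon; Econ -> Fri; Chem -> Tue; Crypto -> Sun | Robotics -> Sat, Econ -> Fri, Chem -> Thu, OS -> Wed, ML -> Tue, Systems -> Mon, Crypto -> Sun.

4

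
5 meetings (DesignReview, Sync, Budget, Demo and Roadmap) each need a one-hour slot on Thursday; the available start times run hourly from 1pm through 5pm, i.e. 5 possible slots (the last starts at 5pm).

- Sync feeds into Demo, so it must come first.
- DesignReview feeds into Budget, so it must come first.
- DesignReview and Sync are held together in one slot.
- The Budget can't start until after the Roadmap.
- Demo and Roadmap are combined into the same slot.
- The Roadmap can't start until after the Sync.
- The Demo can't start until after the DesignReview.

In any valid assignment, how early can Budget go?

Precedence pushes Budget to at least 3pm.
Budget at 3pm is achievable: Sync=1pm, Budget=3pm, DesignReview=1pm, Roadmap=2pm, Demo=2pm.

3pm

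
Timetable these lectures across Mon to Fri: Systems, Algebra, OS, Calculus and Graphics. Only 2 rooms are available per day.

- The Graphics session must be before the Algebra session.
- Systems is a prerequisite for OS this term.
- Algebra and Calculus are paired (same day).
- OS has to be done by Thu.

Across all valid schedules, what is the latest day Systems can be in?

Downstream work caps Systems at Wed.
Systems at Wed is achievable: Systems -> Wed; OS -> Thu; Calculus -> Tue; Algebra -> Tue; Graphics -> Mon.

Wed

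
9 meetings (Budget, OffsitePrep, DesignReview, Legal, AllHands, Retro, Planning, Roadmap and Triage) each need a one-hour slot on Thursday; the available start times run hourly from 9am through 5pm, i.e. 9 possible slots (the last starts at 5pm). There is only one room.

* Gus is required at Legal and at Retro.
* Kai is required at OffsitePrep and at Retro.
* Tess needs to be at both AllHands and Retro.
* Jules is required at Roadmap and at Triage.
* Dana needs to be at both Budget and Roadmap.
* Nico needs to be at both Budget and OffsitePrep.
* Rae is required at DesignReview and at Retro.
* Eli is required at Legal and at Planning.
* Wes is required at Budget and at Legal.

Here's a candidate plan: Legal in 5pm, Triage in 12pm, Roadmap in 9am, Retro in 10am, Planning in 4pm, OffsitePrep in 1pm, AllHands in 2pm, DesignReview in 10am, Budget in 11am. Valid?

Gus is required at Legal and at Retro — holds.
Nico needs to be at both Budget and OffsitePrep — holds.
Dana needs to be at both Budget and Roadmap — holds.
Wes is required at Budget and at Legal — holds.
There is only one room — violated.
Rae is required at DesignReview and at Retro — violated.
Kai is required at OffsitePrep and at Retro — holds.
Eli is required at Legal and at Planning — holds.
Jules is required at Roadmap and at Triage — holds.
Tess needs to be at both AllHands and Retro — holds.

Invalid. Rae is required at DesignReview and at Retro.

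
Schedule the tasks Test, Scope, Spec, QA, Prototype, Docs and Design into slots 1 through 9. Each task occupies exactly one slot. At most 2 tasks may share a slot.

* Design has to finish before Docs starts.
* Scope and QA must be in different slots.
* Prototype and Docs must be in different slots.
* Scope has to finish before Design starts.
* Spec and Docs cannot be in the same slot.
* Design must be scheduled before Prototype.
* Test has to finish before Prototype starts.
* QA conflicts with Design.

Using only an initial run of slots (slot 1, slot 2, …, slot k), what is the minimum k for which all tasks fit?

The precedence chain requires at least 3 distinct slots.
With at most 2 per slot and 7 tasks, at least 4 slots are needed.
4 works (last occupied slot: 4): for example Scope=1; Test=1; Prototype=3; Spec=2; Docs=4; Design=2; QA=3.

4 slots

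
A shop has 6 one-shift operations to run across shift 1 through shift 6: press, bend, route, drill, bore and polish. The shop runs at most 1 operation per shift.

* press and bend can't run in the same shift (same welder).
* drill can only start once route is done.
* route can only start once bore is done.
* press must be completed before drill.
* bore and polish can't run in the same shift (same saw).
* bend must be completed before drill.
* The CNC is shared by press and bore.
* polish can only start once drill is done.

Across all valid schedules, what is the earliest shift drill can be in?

Precedence pushes drill to at least shift 3; downstream work caps drill at shift 5.
drill at shift 5 is achievable: bend -> shift 4, bore -> shift 1, drill -> shift 5, route -> shift 2, press -> shift 3, polish -> shift 6.
Nothing earlier works — the conflict and capacity constraints rule out every shift before shift 5.

shift 5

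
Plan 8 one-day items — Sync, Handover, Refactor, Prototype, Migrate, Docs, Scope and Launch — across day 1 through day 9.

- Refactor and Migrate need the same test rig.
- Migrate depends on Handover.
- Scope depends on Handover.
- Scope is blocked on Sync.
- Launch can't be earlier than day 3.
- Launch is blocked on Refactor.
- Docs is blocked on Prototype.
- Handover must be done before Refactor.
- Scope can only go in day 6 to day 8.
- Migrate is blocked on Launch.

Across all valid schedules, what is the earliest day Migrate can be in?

day 4

Precedence pushes Migrate to at least day 4.
Migrate at day 4 is achievable: Sync=day 1; Refactor=day 2; Scope=day 6; Migrate=day 4; Docs=day 2; Handover=day 1; Launch=day 3; Prototype=day 1.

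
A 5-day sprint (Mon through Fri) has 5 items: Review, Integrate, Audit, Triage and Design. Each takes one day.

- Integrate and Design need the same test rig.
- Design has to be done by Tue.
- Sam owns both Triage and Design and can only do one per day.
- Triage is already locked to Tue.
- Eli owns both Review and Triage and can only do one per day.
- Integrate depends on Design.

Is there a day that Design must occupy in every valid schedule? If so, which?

Mon

Design's window is Mon–Tue.
Triage is fixed at Tue, and Design can't share a day with Triage.
So Design must be Mon.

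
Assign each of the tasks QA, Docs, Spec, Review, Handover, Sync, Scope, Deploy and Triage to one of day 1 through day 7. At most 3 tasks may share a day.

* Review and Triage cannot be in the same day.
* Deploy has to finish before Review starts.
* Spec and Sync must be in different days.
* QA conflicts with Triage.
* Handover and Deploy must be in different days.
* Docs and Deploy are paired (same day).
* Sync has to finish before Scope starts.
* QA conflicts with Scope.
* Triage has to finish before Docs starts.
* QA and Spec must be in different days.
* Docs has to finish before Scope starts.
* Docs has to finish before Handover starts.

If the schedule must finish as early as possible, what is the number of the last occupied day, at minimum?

day 4

The precedence chain requires at least 3 distinct days.
With at most 3 per day and 9 tasks, at least 3 days are needed.
Could 3 days be enough, i.e. nothing placed later than day 3? No: Handover must come after Docs (at day 1 or later) → {day 2, day 3}; Docs must come before Handover (at day 3 or earlier) → {day 1, day 2}; Review must come after Deploy (at day 1 or later) → {day 2, day 3}; Deploy must come before Review (at day 3 or earlier) → {day 1, day 2}; Scope must come after Sync (at day 1 or later) → {day 2, day 3}; Sync must come before Scope (at day 3 or earlier) → {day 1, day 2}; Docs must come after Triage (at day 1 or later) → {day 2}; Triage must come before Docs (at day 2 or earlier) → {day 1}; Deploy must be in the same day as Docs (in {day 2}) → {day 2}; Handover can't share with Deploy (day 2) → {day 3}; QA can't share with Triage (day 1) → {day 2, day 3}; Review must come after Deploy (at day 2 or later) → {day 3}; Scope must come after Docs (at day 2 or later) → {day 3}; QA can't share with Scope (day 3) → {day 2}; Spec can't use day 2, already full with QA, Docs and Deploy (limit 3) → {day 1, day 3}; Sync can't use day 2, already full with QA, Docs and Deploy (limit 3) → {day 1}; Spec can't use day 3, already full with Review, Handover and Scope (limit 3) → {day 1}; Sync can't share with Spec (day 1) → nothing is left.
So 3 days is not enough.
4 works (last occupied day: day 4): for example Spec -> day 4, QA -> day 2, Triage -> day 1, Docs -> day 2, Deploy -> day 2, Review -> day 3, Scope -> day 3, Handover -> day 3, Sync -> day 1.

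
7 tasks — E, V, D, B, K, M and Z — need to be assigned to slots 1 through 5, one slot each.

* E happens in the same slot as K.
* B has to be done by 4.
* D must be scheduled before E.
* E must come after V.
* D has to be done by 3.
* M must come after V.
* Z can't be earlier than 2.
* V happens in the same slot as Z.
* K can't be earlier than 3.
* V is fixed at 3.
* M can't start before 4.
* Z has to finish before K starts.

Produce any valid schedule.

M in 4; D in 1; V in 3; B in 1; K in 4; E in 4; Z in 3

Checking: D(1) before E(4); V(3) before E(4); V(3) before M(4); Z(3) before K(4); E = K = 4; V = Z = 3; B=1 in [1,4]; V=3 in [3,3]; Z=3 in [2,5]; M=4 in [4,5]; D=1 in [1,3]; K=4 in [3,5].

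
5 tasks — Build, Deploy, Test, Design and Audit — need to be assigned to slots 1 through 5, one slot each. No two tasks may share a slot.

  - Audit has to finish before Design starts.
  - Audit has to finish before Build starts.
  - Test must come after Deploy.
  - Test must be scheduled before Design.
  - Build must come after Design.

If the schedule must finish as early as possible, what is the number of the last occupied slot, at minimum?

The precedence chain requires at least 4 distinct slots.
With at most 1 per slot and 5 tasks, at least 5 slots are needed.
5 works (last occupied slot: 5): for example Design in 4; Audit in 3; Deploy in 1; Build in 5; Test in 2.

slot 5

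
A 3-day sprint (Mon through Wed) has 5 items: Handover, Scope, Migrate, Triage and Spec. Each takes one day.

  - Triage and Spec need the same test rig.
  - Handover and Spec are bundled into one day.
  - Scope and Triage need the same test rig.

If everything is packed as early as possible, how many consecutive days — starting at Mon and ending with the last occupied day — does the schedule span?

Could 1 day be enough, i.e. nothing placed later than Mon? No: Triage can't share with Scope (Mon) → nothing is left.
So 1 day is not enough.
2 works (last occupied day: Tue): for example Spec=Mon, Migrate=Mon, Handover=Mon, Scope=Mon, Triage=Tue.

2 days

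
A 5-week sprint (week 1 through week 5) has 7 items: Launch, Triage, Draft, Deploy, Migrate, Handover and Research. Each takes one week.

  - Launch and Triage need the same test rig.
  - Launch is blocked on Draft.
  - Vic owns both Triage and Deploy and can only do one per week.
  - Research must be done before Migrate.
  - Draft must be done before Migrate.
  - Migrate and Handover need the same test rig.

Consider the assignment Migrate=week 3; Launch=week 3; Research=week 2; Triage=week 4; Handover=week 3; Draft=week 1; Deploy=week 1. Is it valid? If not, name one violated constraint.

Migrate and Handover need the same test rig — violated.
Draft must be done before Migrate — holds.
Vic owns both Triage and Deploy and can only do one per week — holds.
Launch and Triage need the same test rig — holds.
Launch is blocked on Draft — holds.
Research must be done before Migrate — holds.

No. Migrate and Handover need the same test rig is not satisfied.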